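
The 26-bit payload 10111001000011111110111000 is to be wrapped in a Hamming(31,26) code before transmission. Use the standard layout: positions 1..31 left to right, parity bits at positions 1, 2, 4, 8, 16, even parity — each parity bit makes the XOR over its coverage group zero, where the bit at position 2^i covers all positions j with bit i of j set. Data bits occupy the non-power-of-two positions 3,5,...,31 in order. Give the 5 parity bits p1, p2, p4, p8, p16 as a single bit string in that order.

Place data bits at non-power-of-two positions: b3=1, b5=0, b6=1, b7=1, b9=1, b10=0, b11=0, b12=1, b13=0, b14=0, b15=0, b17=0, b18=1, b19=1, b20=1, b21=1, b22=1, b23=1, b24=1, b25=0, b26=1, b27=1, b28=1, b29=0, b30=0, b31=0.
p1 = XOR of data positions {3,5,7,9,11,13,15,17,19,21,23,25,27,29,31} = 1⊕0⊕1⊕1⊕0⊕0⊕0⊕0⊕1⊕1⊕1⊕0⊕1⊕0⊕0 = 1
p2 = XOR of data positions {3,6,7,10,11,14,15,18,19,22,23,26,27,30,31} = 1⊕1⊕1⊕0⊕0⊕0⊕0⊕1⊕1⊕1⊕1⊕1⊕1⊕0⊕0 = 1
p4 = XOR of data positions {5,6,7,12,13,14,15,20,21,22,23,28,29,30,31} = 0⊕1⊕1⊕1⊕0⊕0⊕0⊕1⊕1⊕1⊕1⊕1⊕0⊕0⊕0 = 0
p8 = XOR of data positions {9,10,11,12,13,14,15,24,25,26,27,28,29,30,31} = 1⊕0⊕0⊕1⊕0⊕0⊕0⊕1⊕0⊕1⊕1⊕1⊕0⊕0⊕0 = 0
p16 = XOR of data positions {17,18,19,20,21,22,23,24,25,26,27,28,29,30,31} = 0⊕1⊕1⊕1⊕1⊕1⊕1⊕1⊕0⊕1⊕1⊕1⊕0⊕0⊕0 = 0
Parity bits p1,p2,p4,p8,p16 = 11000

11000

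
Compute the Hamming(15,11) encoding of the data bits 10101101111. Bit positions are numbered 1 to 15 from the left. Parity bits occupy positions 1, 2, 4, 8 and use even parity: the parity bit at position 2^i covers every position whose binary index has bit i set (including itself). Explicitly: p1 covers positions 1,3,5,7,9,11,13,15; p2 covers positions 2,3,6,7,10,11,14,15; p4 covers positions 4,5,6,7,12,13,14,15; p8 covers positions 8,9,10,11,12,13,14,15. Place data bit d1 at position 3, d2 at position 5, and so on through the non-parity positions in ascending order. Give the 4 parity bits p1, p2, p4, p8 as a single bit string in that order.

0110

Place data bits at non-power-of-two positions: b3=1, b5=0, b6=1, b7=0, b9=1, b10=1, b11=0, b12=1, b13=1, b14=1, b15=1.
p1 = XOR of data positions {3,5,7,9,11,13,15} = 1⊕0⊕0⊕1⊕0⊕1⊕1 = 0
p2 = XOR of data positions {3,6,7,10,11,14,15} = 1⊕1⊕0⊕1⊕0⊕1⊕1 = 1
p4 = XOR of data positions {5,6,7,12,13,14,15} = 0⊕1⊕0⊕1⊕1⊕1⊕1 = 1
p8 = XOR of data positions {9,10,11,12,13,14,15} = 1⊕1⊕0⊕1⊕1⊕1⊕1 = 0
Parity bits p1,p2,p4,p8 = 0110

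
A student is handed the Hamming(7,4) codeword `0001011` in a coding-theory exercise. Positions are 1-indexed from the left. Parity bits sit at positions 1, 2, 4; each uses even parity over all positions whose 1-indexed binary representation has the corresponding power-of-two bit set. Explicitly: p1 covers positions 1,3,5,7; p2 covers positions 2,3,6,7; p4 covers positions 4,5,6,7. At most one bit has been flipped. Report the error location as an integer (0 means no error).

5

s1: b1⊕b3⊕b5⊕b7 = 0⊕0⊕0⊕1 = 1
s2: b2⊕b3⊕b6⊕b7 = 0⊕0⊕1⊕1 = 0
s4: b4⊕b5⊕b6⊕b7 = 1⊕0⊕1⊕1 = 1
Syndrome (s4...s1) = 101 → position 5.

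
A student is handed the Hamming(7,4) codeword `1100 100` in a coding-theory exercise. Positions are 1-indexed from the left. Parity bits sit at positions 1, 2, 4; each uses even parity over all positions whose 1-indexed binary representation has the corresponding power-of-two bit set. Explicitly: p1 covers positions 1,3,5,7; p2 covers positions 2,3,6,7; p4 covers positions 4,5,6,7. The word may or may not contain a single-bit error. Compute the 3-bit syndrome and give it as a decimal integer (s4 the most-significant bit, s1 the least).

s1: b1⊕b3⊕b5⊕b7 = 1⊕0⊕1⊕0 = 0
s2: b2⊕b3⊕b6⊕b7 = 1⊕0⊕0⊕0 = 1
s4: b4⊕b5⊕b6⊕b7 = 0⊕1⊕0⊕0 = 1
Syndrome (s4...s1) = 110 → position 6.

6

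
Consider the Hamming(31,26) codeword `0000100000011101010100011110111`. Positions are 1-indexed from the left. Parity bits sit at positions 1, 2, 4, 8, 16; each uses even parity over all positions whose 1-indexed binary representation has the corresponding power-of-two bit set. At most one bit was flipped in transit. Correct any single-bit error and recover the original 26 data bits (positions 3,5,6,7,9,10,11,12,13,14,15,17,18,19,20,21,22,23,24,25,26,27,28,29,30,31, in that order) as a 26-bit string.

01000001110010100011110111

s1: b1⊕b3⊕b5⊕b7⊕b9⊕b11⊕b13⊕b15⊕b17⊕b19⊕b21⊕b23⊕b25⊕b27⊕b29⊕b31 = 0⊕0⊕1⊕0⊕0⊕0⊕1⊕0⊕0⊕0⊕0⊕0⊕1⊕1⊕1⊕1 = 0
s2: b2⊕b3⊕b6⊕b7⊕b10⊕b11⊕b14⊕b15⊕b18⊕b19⊕b22⊕b23⊕b26⊕b27⊕b30⊕b31 = 0⊕0⊕0⊕0⊕0⊕0⊕1⊕0⊕1⊕0⊕0⊕0⊕1⊕1⊕1⊕1 = 0
s4: b4⊕b5⊕b6⊕b7⊕b12⊕b13⊕b14⊕b15⊕b20⊕b21⊕b22⊕b23⊕b28⊕b29⊕b30⊕b31 = 0⊕1⊕0⊕0⊕1⊕1⊕1⊕0⊕1⊕0⊕0⊕0⊕0⊕1⊕1⊕1 = 0
s8: b8⊕b9⊕b10⊕b11⊕b12⊕b13⊕b14⊕b15⊕b24⊕b25⊕b26⊕b27⊕b28⊕b29⊕b30⊕b31 = 0⊕0⊕0⊕0⊕1⊕1⊕1⊕0⊕1⊕1⊕1⊕1⊕0⊕1⊕1⊕1 = 0
s16: b16⊕b17⊕b18⊕b19⊕b20⊕b21⊕b22⊕b23⊕b24⊕b25⊕b26⊕b27⊕b28⊕b29⊕b30⊕b31 = 1⊕0⊕1⊕0⊕1⊕0⊕0⊕0⊕1⊕1⊕1⊕1⊕0⊕1⊕1⊕1 = 0
Syndrome (s16...s1) = 00000 → position 0 (no error).
No correction needed.
Data bits at positions 3,5,6,7,9,10,11,12,13,14,15,17,18,19,20,21,22,23,24,25,26,27,28,29,30,31: 01000001110010100011110111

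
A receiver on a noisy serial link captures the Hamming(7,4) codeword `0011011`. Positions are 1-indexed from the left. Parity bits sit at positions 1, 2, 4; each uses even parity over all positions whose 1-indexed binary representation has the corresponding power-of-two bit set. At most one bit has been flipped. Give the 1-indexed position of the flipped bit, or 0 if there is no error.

s1: b1⊕b3⊕b5⊕b7 = 0⊕1⊕0⊕1 = 0
s2: b2⊕b3⊕b6⊕b7 = 0⊕1⊕1⊕1 = 1
s4: b4⊕b5⊕b6⊕b7 = 1⊕0⊕1⊕1 = 1
Syndrome (s4...s1) = 110 → position 6.

6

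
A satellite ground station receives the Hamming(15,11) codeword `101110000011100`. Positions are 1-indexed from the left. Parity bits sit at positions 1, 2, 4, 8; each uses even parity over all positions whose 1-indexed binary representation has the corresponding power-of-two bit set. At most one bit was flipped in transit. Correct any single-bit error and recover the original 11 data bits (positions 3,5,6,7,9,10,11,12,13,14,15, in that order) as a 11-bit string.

s1: b1⊕b3⊕b5⊕b7⊕b9⊕b11⊕b13⊕b15 = 1⊕1⊕1⊕0⊕0⊕1⊕1⊕0 = 1
s2: b2⊕b3⊕b6⊕b7⊕b10⊕b11⊕b14⊕b15 = 0⊕1⊕0⊕0⊕0⊕1⊕0⊕0 = 0
s4: b4⊕b5⊕b6⊕b7⊕b12⊕b13⊕b14⊕b15 = 1⊕1⊕0⊕0⊕1⊕1⊕0⊕0 = 0
s8: b8⊕b9⊕b10⊕b11⊕b12⊕b13⊕b14⊕b15 = 0⊕0⊕0⊕1⊕1⊕1⊕0⊕0 = 1
Syndrome (s8...s1) = 1001 → position 9.
Flip bit 9: corrected codeword = 101110001011100
Data bits at positions 3,5,6,7,9,10,11,12,13,14,15: 11001011100

11001011100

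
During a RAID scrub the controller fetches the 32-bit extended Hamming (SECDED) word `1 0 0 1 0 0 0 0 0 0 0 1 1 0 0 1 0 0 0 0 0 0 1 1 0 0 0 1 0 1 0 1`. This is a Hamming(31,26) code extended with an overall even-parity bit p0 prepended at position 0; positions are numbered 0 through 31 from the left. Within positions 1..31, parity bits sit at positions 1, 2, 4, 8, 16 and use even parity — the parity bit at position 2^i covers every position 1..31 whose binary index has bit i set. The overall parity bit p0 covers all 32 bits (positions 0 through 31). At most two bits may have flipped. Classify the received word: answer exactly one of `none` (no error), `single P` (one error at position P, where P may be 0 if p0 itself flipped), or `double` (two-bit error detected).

s1: b1⊕b3⊕b5⊕b7⊕b9⊕b11⊕b13⊕b15⊕b17⊕b19⊕b21⊕b23⊕b25⊕b27⊕b29⊕b31 = 0⊕1⊕0⊕0⊕0⊕1⊕0⊕1⊕0⊕0⊕0⊕1⊕0⊕1⊕1⊕1 = 1
s2: b2⊕b3⊕b6⊕b7⊕b10⊕b11⊕b14⊕b15⊕b18⊕b19⊕b22⊕b23⊕b26⊕b27⊕b30⊕b31 = 0⊕1⊕0⊕0⊕0⊕1⊕0⊕1⊕0⊕0⊕1⊕1⊕0⊕1⊕0⊕1 = 1
s4: b4⊕b5⊕b6⊕b7⊕b12⊕b13⊕b14⊕b15⊕b20⊕b21⊕b22⊕b23⊕b28⊕b29⊕b30⊕b31 = 0⊕0⊕0⊕0⊕1⊕0⊕0⊕1⊕0⊕0⊕1⊕1⊕0⊕1⊕0⊕1 = 0
s8: b8⊕b9⊕b10⊕b11⊕b12⊕b13⊕b14⊕b15⊕b24⊕b25⊕b26⊕b27⊕b28⊕b29⊕b30⊕b31 = 0⊕0⊕0⊕1⊕1⊕0⊕0⊕1⊕0⊕0⊕0⊕1⊕0⊕1⊕0⊕1 = 0
s16: b16⊕b17⊕b18⊕b19⊕b20⊕b21⊕b22⊕b23⊕b24⊕b25⊕b26⊕b27⊕b28⊕b29⊕b30⊕b31 = 0⊕0⊕0⊕0⊕0⊕0⊕1⊕1⊕0⊕0⊕0⊕1⊕0⊕1⊕0⊕1 = 1
Syndrome (s16...s1) = 10011 → position 19.
Overall parity (XOR of all 32 bits, including p0): 1⊕0⊕0⊕1⊕0⊕0⊕0⊕0⊕0⊕0⊕0⊕1⊕1⊕0⊕0⊕1⊕0⊕0⊕0⊕0⊕0⊕0⊕1⊕1⊕0⊕0⊕0⊕1⊕0⊕1⊕0⊕1 = 0
Overall=0, syndrome position=19 → double-bit error detected (uncorrectable).

double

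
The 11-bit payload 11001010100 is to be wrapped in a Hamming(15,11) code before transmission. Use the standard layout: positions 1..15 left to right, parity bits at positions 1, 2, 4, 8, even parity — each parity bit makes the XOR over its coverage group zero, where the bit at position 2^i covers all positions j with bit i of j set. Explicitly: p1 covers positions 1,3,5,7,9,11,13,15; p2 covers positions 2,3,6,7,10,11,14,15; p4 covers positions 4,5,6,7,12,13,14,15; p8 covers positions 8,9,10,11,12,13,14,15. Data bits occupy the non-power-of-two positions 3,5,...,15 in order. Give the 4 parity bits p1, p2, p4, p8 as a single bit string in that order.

Place data bits at non-power-of-two positions: b3=1, b5=1, b6=0, b7=0, b9=1, b10=0, b11=1, b12=0, b13=1, b14=0, b15=0.
p1 = XOR of data positions {3,5,7,9,11,13,15} = 1⊕1⊕0⊕1⊕1⊕1⊕0 = 1
p2 = XOR of data positions {3,6,7,10,11,14,15} = 1⊕0⊕0⊕0⊕1⊕0⊕0 = 0
p4 = XOR of data positions {5,6,7,12,13,14,15} = 1⊕0⊕0⊕0⊕1⊕0⊕0 = 0
p8 = XOR of data positions {9,10,11,12,13,14,15} = 1⊕0⊕1⊕0⊕1⊕0⊕0 = 1
Parity bits p1,p2,p4,p8 = 1001

1001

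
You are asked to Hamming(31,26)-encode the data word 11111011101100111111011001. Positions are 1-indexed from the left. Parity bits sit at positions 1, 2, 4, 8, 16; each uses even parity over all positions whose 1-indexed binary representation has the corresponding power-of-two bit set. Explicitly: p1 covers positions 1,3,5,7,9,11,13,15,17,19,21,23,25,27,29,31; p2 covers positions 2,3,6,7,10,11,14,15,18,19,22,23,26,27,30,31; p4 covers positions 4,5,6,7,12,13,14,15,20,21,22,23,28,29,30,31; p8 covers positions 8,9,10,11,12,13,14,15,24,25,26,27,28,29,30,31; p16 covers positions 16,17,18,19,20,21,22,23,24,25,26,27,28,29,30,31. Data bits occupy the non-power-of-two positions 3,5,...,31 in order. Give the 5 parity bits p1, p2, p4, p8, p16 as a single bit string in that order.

Place data bits at non-power-of-two positions: b3=1, b5=1, b6=1, b7=1, b9=1, b10=0, b11=1, b12=1, b13=1, b14=0, b15=1, b17=1, b18=0, b19=0, b20=1, b21=1, b22=1, b23=1, b24=1, b25=1, b26=0, b27=1, b28=1, b29=0, b30=0, b31=1.
p1 = XOR of data positions {3,5,7,9,11,13,15,17,19,21,23,25,27,29,31} = 1⊕1⊕1⊕1⊕1⊕1⊕1⊕1⊕0⊕1⊕1⊕1⊕1⊕0⊕1 = 1
p2 = XOR of data positions {3,6,7,10,11,14,15,18,19,22,23,26,27,30,31} = 1⊕1⊕1⊕0⊕1⊕0⊕1⊕0⊕0⊕1⊕1⊕0⊕1⊕0⊕1 = 1
p4 = XOR of data positions {5,6,7,12,13,14,15,20,21,22,23,28,29,30,31} = 1⊕1⊕1⊕1⊕1⊕0⊕1⊕1⊕1⊕1⊕1⊕1⊕0⊕0⊕1 = 0
p8 = XOR of data positions {9,10,11,12,13,14,15,24,25,26,27,28,29,30,31} = 1⊕0⊕1⊕1⊕1⊕0⊕1⊕1⊕1⊕0⊕1⊕1⊕0⊕0⊕1 = 0
p16 = XOR of data positions {17,18,19,20,21,22,23,24,25,26,27,28,29,30,31} = 1⊕0⊕0⊕1⊕1⊕1⊕1⊕1⊕1⊕0⊕1⊕1⊕0⊕0⊕1 = 0
Parity bits p1,p2,p4,p8,p16 = 11000

11000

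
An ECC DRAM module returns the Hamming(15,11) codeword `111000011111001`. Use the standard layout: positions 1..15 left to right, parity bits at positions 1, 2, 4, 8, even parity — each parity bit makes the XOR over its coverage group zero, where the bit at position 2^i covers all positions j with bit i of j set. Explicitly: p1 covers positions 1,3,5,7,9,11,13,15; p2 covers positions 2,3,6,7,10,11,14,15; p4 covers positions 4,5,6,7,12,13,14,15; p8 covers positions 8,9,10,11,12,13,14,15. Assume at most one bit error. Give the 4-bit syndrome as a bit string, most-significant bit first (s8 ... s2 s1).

s1: b1⊕b3⊕b5⊕b7⊕b9⊕b11⊕b13⊕b15 = 1⊕1⊕0⊕0⊕1⊕1⊕0⊕1 = 1
s2: b2⊕b3⊕b6⊕b7⊕b10⊕b11⊕b14⊕b15 = 1⊕1⊕0⊕0⊕1⊕1⊕0⊕1 = 1
s4: b4⊕b5⊕b6⊕b7⊕b12⊕b13⊕b14⊕b15 = 0⊕0⊕0⊕0⊕1⊕0⊕0⊕1 = 0
s8: b8⊕b9⊕b10⊕b11⊕b12⊕b13⊕b14⊕b15 = 1⊕1⊕1⊕1⊕1⊕0⊕0⊕1 = 0
Syndrome (s8...s1) = 0011 → position 3.

0011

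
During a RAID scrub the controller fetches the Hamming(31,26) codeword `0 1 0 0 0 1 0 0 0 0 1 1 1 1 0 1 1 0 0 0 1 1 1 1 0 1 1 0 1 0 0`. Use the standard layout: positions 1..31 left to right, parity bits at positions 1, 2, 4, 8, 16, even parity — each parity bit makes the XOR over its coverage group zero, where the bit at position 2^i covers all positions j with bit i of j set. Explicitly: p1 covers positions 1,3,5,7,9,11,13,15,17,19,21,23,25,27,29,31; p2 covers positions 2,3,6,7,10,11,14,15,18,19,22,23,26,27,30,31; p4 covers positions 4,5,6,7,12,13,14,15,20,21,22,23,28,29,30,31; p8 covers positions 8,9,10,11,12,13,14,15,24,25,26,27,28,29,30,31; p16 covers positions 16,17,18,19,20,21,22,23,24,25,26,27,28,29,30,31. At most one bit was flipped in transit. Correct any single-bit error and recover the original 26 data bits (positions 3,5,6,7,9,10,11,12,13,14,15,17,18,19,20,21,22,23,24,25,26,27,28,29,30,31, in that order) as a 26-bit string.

s1: b1⊕b3⊕b5⊕b7⊕b9⊕b11⊕b13⊕b15⊕b17⊕b19⊕b21⊕b23⊕b25⊕b27⊕b29⊕b31 = 0⊕0⊕0⊕0⊕0⊕1⊕1⊕0⊕1⊕0⊕1⊕1⊕0⊕1⊕1⊕0 = 1
s2: b2⊕b3⊕b6⊕b7⊕b10⊕b11⊕b14⊕b15⊕b18⊕b19⊕b22⊕b23⊕b26⊕b27⊕b30⊕b31 = 1⊕0⊕1⊕0⊕0⊕1⊕1⊕0⊕0⊕0⊕1⊕1⊕1⊕1⊕0⊕0 = 0
s4: b4⊕b5⊕b6⊕b7⊕b12⊕b13⊕b14⊕b15⊕b20⊕b21⊕b22⊕b23⊕b28⊕b29⊕b30⊕b31 = 0⊕0⊕1⊕0⊕1⊕1⊕1⊕0⊕0⊕1⊕1⊕1⊕0⊕1⊕0⊕0 = 0
s8: b8⊕b9⊕b10⊕b11⊕b12⊕b13⊕b14⊕b15⊕b24⊕b25⊕b26⊕b27⊕b28⊕b29⊕b30⊕b31 = 0⊕0⊕0⊕1⊕1⊕1⊕1⊕0⊕1⊕0⊕1⊕1⊕0⊕1⊕0⊕0 = 0
s16: b16⊕b17⊕b18⊕b19⊕b20⊕b21⊕b22⊕b23⊕b24⊕b25⊕b26⊕b27⊕b28⊕b29⊕b30⊕b31 = 1⊕1⊕0⊕0⊕0⊕1⊕1⊕1⊕1⊕0⊕1⊕1⊕0⊕1⊕0⊕0 = 1
Syndrome (s16...s1) = 10001 → position 17.
Flip bit 17: corrected codeword = 0100010000111101000011110110100
Data bits at positions 3,5,6,7,9,10,11,12,13,14,15,17,18,19,20,21,22,23,24,25,26,27,28,29,30,31: 00100011110000011110110100

00100011110000011110110100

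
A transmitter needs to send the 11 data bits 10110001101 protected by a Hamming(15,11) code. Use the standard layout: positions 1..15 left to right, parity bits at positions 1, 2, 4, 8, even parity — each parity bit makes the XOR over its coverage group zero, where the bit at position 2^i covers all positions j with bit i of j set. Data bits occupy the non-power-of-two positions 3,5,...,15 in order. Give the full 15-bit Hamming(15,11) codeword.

001101110001101

Place data bits at non-power-of-two positions: b3=1, b5=0, b6=1, b7=1, b9=0, b10=0, b11=0, b12=1, b13=1, b14=0, b15=1.
p1 = XOR of data positions {3,5,7,9,11,13,15} = 1⊕0⊕1⊕0⊕0⊕1⊕1 = 0
p2 = XOR of data positions {3,6,7,10,11,14,15} = 1⊕1⊕1⊕0⊕0⊕0⊕1 = 0
p4 = XOR of data positions {5,6,7,12,13,14,15} = 0⊕1⊕1⊕1⊕1⊕0⊕1 = 1
p8 = XOR of data positions {9,10,11,12,13,14,15} = 0⊕0⊕0⊕1⊕1⊕0⊕1 = 1
Codeword b1..b15 = 001101110001101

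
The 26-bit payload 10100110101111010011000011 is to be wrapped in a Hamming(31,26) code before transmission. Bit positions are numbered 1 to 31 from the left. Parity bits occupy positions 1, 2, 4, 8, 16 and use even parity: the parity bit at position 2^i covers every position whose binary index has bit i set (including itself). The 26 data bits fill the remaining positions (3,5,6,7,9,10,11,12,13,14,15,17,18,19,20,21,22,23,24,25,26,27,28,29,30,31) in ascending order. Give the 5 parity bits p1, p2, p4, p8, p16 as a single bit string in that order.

11000

Place data bits at non-power-of-two positions: b3=1, b5=0, b6=1, b7=0, b9=0, b10=1, b11=1, b12=0, b13=1, b14=0, b15=1, b17=1, b18=1, b19=1, b20=0, b21=1, b22=0, b23=0, b24=1, b25=1, b26=0, b27=0, b28=0, b29=0, b30=1, b31=1.
p1 = XOR of data positions {3,5,7,9,11,13,15,17,19,21,23,25,27,29,31} = 1⊕0⊕0⊕0⊕1⊕1⊕1⊕1⊕1⊕1⊕0⊕1⊕0⊕0⊕1 = 1
p2 = XOR of data positions {3,6,7,10,11,14,15,18,19,22,23,26,27,30,31} = 1⊕1⊕0⊕1⊕1⊕0⊕1⊕1⊕1⊕0⊕0⊕0⊕0⊕1⊕1 = 1
p4 = XOR of data positions {5,6,7,12,13,14,15,20,21,22,23,28,29,30,31} = 0⊕1⊕0⊕0⊕1⊕0⊕1⊕0⊕1⊕0⊕0⊕0⊕0⊕1⊕1 = 0
p8 = XOR of data positions {9,10,11,12,13,14,15,24,25,26,27,28,29,30,31} = 0⊕1⊕1⊕0⊕1⊕0⊕1⊕1⊕1⊕0⊕0⊕0⊕0⊕1⊕1 = 0
p16 = XOR of data positions {17,18,19,20,21,22,23,24,25,26,27,28,29,30,31} = 1⊕1⊕1⊕0⊕1⊕0⊕0⊕1⊕1⊕0⊕0⊕0⊕0⊕1⊕1 = 0
Parity bits p1,p2,p4,p8,p16 = 11000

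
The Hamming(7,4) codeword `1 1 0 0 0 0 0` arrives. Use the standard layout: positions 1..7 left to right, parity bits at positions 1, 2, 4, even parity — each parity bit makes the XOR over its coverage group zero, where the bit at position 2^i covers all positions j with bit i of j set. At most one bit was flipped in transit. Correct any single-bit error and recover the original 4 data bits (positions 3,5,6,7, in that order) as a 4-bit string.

1000

s1: b1⊕b3⊕b5⊕b7 = 1⊕0⊕0⊕0 = 1
s2: b2⊕b3⊕b6⊕b7 = 1⊕0⊕0⊕0 = 1
s4: b4⊕b5⊕b6⊕b7 = 0⊕0⊕0⊕0 = 0
Syndrome (s4...s1) = 011 → position 3.
Flip bit 3: corrected codeword = 1110000
Data bits at positions 3,5,6,7: 1000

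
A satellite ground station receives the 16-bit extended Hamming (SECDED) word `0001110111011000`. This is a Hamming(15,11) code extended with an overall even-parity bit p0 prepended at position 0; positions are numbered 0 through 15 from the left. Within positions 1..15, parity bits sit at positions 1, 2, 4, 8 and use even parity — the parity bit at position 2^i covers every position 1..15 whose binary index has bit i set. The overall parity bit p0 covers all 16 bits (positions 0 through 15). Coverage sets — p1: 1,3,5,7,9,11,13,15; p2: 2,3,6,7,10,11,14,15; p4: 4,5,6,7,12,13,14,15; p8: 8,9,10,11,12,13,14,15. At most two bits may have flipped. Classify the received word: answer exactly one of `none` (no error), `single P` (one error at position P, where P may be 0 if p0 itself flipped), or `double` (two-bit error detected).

double

s1: b1⊕b3⊕b5⊕b7⊕b9⊕b11⊕b13⊕b15 = 0⊕1⊕1⊕1⊕1⊕1⊕0⊕0 = 1
s2: b2⊕b3⊕b6⊕b7⊕b10⊕b11⊕b14⊕b15 = 0⊕1⊕0⊕1⊕0⊕1⊕0⊕0 = 1
s4: b4⊕b5⊕b6⊕b7⊕b12⊕b13⊕b14⊕b15 = 1⊕1⊕0⊕1⊕1⊕0⊕0⊕0 = 0
s8: b8⊕b9⊕b10⊕b11⊕b12⊕b13⊕b14⊕b15 = 1⊕1⊕0⊕1⊕1⊕0⊕0⊕0 = 0
Syndrome (s8...s1) = 0011 → position 3.
Overall parity (XOR of all 16 bits, including p0): 0⊕0⊕0⊕1⊕1⊕1⊕0⊕1⊕1⊕1⊕0⊕1⊕1⊕0⊕0⊕0 = 0
Overall=0, syndrome position=3 → double-bit error detected (uncorrectable).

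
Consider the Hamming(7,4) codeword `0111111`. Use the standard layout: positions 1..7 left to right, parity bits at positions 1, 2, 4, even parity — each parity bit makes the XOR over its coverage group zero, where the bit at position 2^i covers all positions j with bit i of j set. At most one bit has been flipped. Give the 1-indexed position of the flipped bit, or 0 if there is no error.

1

s1: b1⊕b3⊕b5⊕b7 = 0⊕1⊕1⊕1 = 1
s2: b2⊕b3⊕b6⊕b7 = 1⊕1⊕1⊕1 = 0
s4: b4⊕b5⊕b6⊕b7 = 1⊕1⊕1⊕1 = 0
Syndrome (s4...s1) = 001 → position 1.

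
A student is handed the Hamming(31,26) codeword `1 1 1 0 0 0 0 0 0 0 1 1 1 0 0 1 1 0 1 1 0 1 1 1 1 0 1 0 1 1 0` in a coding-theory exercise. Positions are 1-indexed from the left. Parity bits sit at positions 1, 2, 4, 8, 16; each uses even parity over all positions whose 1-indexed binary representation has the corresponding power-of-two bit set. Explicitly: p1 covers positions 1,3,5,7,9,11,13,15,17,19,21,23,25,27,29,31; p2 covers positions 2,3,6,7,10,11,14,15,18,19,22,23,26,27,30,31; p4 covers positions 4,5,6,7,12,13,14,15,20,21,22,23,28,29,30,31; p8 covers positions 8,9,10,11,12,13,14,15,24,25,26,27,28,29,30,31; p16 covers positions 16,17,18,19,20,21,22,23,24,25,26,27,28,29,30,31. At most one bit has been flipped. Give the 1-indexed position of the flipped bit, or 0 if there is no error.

s1: b1⊕b3⊕b5⊕b7⊕b9⊕b11⊕b13⊕b15⊕b17⊕b19⊕b21⊕b23⊕b25⊕b27⊕b29⊕b31 = 1⊕1⊕0⊕0⊕0⊕1⊕1⊕0⊕1⊕1⊕0⊕1⊕1⊕1⊕1⊕0 = 0
s2: b2⊕b3⊕b6⊕b7⊕b10⊕b11⊕b14⊕b15⊕b18⊕b19⊕b22⊕b23⊕b26⊕b27⊕b30⊕b31 = 1⊕1⊕0⊕0⊕0⊕1⊕0⊕0⊕0⊕1⊕1⊕1⊕0⊕1⊕1⊕0 = 0
s4: b4⊕b5⊕b6⊕b7⊕b12⊕b13⊕b14⊕b15⊕b20⊕b21⊕b22⊕b23⊕b28⊕b29⊕b30⊕b31 = 0⊕0⊕0⊕0⊕1⊕1⊕0⊕0⊕1⊕0⊕1⊕1⊕0⊕1⊕1⊕0 = 1
s8: b8⊕b9⊕b10⊕b11⊕b12⊕b13⊕b14⊕b15⊕b24⊕b25⊕b26⊕b27⊕b28⊕b29⊕b30⊕b31 = 0⊕0⊕0⊕1⊕1⊕1⊕0⊕0⊕1⊕1⊕0⊕1⊕0⊕1⊕1⊕0 = 0
s16: b16⊕b17⊕b18⊕b19⊕b20⊕b21⊕b22⊕b23⊕b24⊕b25⊕b26⊕b27⊕b28⊕b29⊕b30⊕b31 = 1⊕1⊕0⊕1⊕1⊕0⊕1⊕1⊕1⊕1⊕0⊕1⊕0⊕1⊕1⊕0 = 1
Syndrome (s16...s1) = 10100 → position 20.

20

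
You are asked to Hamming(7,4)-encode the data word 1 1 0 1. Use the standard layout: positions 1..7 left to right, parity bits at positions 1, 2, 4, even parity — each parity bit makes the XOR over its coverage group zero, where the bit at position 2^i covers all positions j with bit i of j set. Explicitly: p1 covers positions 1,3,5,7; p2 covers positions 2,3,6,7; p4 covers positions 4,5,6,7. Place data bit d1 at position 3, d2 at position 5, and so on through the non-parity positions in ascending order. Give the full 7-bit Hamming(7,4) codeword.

1010101

Place data bits at non-power-of-two positions: b3=1, b5=1, b6=0, b7=1.
p1 = XOR of data positions {3,5,7} = 1⊕1⊕1 = 1
p2 = XOR of data positions {3,6,7} = 1⊕0⊕1 = 0
p4 = XOR of data positions {5,6,7} = 1⊕0⊕1 = 0
Codeword b1..b7 = 1010101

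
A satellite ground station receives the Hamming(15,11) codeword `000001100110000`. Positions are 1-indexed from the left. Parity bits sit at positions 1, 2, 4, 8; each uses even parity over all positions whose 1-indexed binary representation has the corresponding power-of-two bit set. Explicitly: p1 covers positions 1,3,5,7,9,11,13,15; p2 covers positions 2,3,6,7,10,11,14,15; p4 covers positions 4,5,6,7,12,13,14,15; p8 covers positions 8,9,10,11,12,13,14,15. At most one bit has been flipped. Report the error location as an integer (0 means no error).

0

s1: b1⊕b3⊕b5⊕b7⊕b9⊕b11⊕b13⊕b15 = 0⊕0⊕0⊕1⊕0⊕1⊕0⊕0 = 0
s2: b2⊕b3⊕b6⊕b7⊕b10⊕b11⊕b14⊕b15 = 0⊕0⊕1⊕1⊕1⊕1⊕0⊕0 = 0
s4: b4⊕b5⊕b6⊕b7⊕b12⊕b13⊕b14⊕b15 = 0⊕0⊕1⊕1⊕0⊕0⊕0⊕0 = 0
s8: b8⊕b9⊕b10⊕b11⊕b12⊕b13⊕b14⊕b15 = 0⊕0⊕1⊕1⊕0⊕0⊕0⊕0 = 0
Syndrome (s8...s1) = 0000 → position 0 (no error).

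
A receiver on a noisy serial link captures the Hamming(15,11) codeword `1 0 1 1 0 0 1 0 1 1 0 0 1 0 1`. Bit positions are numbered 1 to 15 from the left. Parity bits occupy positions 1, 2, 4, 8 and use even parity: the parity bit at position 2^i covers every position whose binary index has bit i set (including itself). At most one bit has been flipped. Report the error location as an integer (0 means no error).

0

s1: b1⊕b3⊕b5⊕b7⊕b9⊕b11⊕b13⊕b15 = 1⊕1⊕0⊕1⊕1⊕0⊕1⊕1 = 0
s2: b2⊕b3⊕b6⊕b7⊕b10⊕b11⊕b14⊕b15 = 0⊕1⊕0⊕1⊕1⊕0⊕0⊕1 = 0
s4: b4⊕b5⊕b6⊕b7⊕b12⊕b13⊕b14⊕b15 = 1⊕0⊕0⊕1⊕0⊕1⊕0⊕1 = 0
s8: b8⊕b9⊕b10⊕b11⊕b12⊕b13⊕b14⊕b15 = 0⊕1⊕1⊕0⊕0⊕1⊕0⊕1 = 0
Syndrome (s8...s1) = 0000 → position 0 (no error).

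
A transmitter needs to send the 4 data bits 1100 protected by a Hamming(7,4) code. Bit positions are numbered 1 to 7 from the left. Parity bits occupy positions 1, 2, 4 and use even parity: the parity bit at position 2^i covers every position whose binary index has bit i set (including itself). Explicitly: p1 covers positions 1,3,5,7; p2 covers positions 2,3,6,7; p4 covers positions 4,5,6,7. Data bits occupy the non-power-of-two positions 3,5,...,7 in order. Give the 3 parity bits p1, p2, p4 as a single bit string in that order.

011

Place data bits at non-power-of-two positions: b3=1, b5=1, b6=0, b7=0.
p1 = XOR of data positions {3,5,7} = 1⊕1⊕0 = 0
p2 = XOR of data positions {3,6,7} = 1⊕0⊕0 = 1
p4 = XOR of data positions {5,6,7} = 1⊕0⊕0 = 1
Parity bits p1,p2,p4 = 011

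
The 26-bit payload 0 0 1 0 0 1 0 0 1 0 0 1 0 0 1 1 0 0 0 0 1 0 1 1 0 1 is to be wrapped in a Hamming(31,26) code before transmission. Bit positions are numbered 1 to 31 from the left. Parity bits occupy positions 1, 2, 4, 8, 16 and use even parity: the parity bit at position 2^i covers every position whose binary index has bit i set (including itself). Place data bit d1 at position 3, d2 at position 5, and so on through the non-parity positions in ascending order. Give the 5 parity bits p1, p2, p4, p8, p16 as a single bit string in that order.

10101

Place data bits at non-power-of-two positions: b3=0, b5=0, b6=1, b7=0, b9=0, b10=1, b11=0, b12=0, b13=1, b14=0, b15=0, b17=1, b18=0, b19=0, b20=1, b21=1, b22=0, b23=0, b24=0, b25=0, b26=1, b27=0, b28=1, b29=1, b30=0, b31=1.
p1 = XOR of data positions {3,5,7,9,11,13,15,17,19,21,23,25,27,29,31} = 0⊕0⊕0⊕0⊕0⊕1⊕0⊕1⊕0⊕1⊕0⊕0⊕0⊕1⊕1 = 1
p2 = XOR of data positions {3,6,7,10,11,14,15,18,19,22,23,26,27,30,31} = 0⊕1⊕0⊕1⊕0⊕0⊕0⊕0⊕0⊕0⊕0⊕1⊕0⊕0⊕1 = 0
p4 = XOR of data positions {5,6,7,12,13,14,15,20,21,22,23,28,29,30,31} = 0⊕1⊕0⊕0⊕1⊕0⊕0⊕1⊕1⊕0⊕0⊕1⊕1⊕0⊕1 = 1
p8 = XOR of data positions {9,10,11,12,13,14,15,24,25,26,27,28,29,30,31} = 0⊕1⊕0⊕0⊕1⊕0⊕0⊕0⊕0⊕1⊕0⊕1⊕1⊕0⊕1 = 0
p16 = XOR of data positions {17,18,19,20,21,22,23,24,25,26,27,28,29,30,31} = 1⊕0⊕0⊕1⊕1⊕0⊕0⊕0⊕0⊕1⊕0⊕1⊕1⊕0⊕1 = 1
Parity bits p1,p2,p4,p8,p16 = 10101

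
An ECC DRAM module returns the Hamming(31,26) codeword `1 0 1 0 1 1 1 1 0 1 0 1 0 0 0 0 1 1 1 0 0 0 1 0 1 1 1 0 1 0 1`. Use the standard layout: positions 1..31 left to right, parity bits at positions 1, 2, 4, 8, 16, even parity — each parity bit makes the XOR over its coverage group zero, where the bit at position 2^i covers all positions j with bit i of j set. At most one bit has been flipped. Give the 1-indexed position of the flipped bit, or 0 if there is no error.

21

s1: b1⊕b3⊕b5⊕b7⊕b9⊕b11⊕b13⊕b15⊕b17⊕b19⊕b21⊕b23⊕b25⊕b27⊕b29⊕b31 = 1⊕1⊕1⊕1⊕0⊕0⊕0⊕0⊕1⊕1⊕0⊕1⊕1⊕1⊕1⊕1 = 1
s2: b2⊕b3⊕b6⊕b7⊕b10⊕b11⊕b14⊕b15⊕b18⊕b19⊕b22⊕b23⊕b26⊕b27⊕b30⊕b31 = 0⊕1⊕1⊕1⊕1⊕0⊕0⊕0⊕1⊕1⊕0⊕1⊕1⊕1⊕0⊕1 = 0
s4: b4⊕b5⊕b6⊕b7⊕b12⊕b13⊕b14⊕b15⊕b20⊕b21⊕b22⊕b23⊕b28⊕b29⊕b30⊕b31 = 0⊕1⊕1⊕1⊕1⊕0⊕0⊕0⊕0⊕0⊕0⊕1⊕0⊕1⊕0⊕1 = 1
s8: b8⊕b9⊕b10⊕b11⊕b12⊕b13⊕b14⊕b15⊕b24⊕b25⊕b26⊕b27⊕b28⊕b29⊕b30⊕b31 = 1⊕0⊕1⊕0⊕1⊕0⊕0⊕0⊕0⊕1⊕1⊕1⊕0⊕1⊕0⊕1 = 0
s16: b16⊕b17⊕b18⊕b19⊕b20⊕b21⊕b22⊕b23⊕b24⊕b25⊕b26⊕b27⊕b28⊕b29⊕b30⊕b31 = 0⊕1⊕1⊕1⊕0⊕0⊕0⊕1⊕0⊕1⊕1⊕1⊕0⊕1⊕0⊕1 = 1
Syndrome (s16...s1) = 10101 → position 21.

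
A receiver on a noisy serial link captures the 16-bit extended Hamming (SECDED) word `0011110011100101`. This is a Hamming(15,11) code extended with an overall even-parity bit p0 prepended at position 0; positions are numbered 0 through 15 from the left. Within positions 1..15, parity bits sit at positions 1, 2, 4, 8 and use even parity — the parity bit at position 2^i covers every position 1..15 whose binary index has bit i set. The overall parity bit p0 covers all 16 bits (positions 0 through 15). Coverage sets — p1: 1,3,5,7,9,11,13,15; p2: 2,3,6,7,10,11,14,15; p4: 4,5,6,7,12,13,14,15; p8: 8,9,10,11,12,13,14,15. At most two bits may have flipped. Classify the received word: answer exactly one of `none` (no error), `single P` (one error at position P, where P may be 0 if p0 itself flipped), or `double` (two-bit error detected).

single 9

s1: b1⊕b3⊕b5⊕b7⊕b9⊕b11⊕b13⊕b15 = 0⊕1⊕1⊕0⊕1⊕0⊕1⊕1 = 1
s2: b2⊕b3⊕b6⊕b7⊕b10⊕b11⊕b14⊕b15 = 1⊕1⊕0⊕0⊕1⊕0⊕0⊕1 = 0
s4: b4⊕b5⊕b6⊕b7⊕b12⊕b13⊕b14⊕b15 = 1⊕1⊕0⊕0⊕0⊕1⊕0⊕1 = 0
s8: b8⊕b9⊕b10⊕b11⊕b12⊕b13⊕b14⊕b15 = 1⊕1⊕1⊕0⊕0⊕1⊕0⊕1 = 1
Syndrome (s8...s1) = 1001 → position 9.
Overall parity (XOR of all 16 bits, including p0): 0⊕0⊕1⊕1⊕1⊕1⊕0⊕0⊕1⊕1⊕1⊕0⊕0⊕1⊕0⊕1 = 1
Overall=1, syndrome position=9 → single-bit error at position 9.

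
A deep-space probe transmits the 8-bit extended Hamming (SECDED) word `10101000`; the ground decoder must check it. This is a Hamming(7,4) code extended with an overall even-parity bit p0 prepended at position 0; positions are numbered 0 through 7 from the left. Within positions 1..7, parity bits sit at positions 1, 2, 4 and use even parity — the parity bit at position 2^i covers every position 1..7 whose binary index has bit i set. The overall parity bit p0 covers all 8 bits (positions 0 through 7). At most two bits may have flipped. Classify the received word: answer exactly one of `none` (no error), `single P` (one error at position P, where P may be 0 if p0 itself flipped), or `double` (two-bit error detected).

single 6

s1: b1⊕b3⊕b5⊕b7 = 0⊕0⊕0⊕0 = 0
s2: b2⊕b3⊕b6⊕b7 = 1⊕0⊕0⊕0 = 1
s4: b4⊕b5⊕b6⊕b7 = 1⊕0⊕0⊕0 = 1
Syndrome (s4...s1) = 110 → position 6.
Overall parity (XOR of all 8 bits, including p0): 1⊕0⊕1⊕0⊕1⊕0⊕0⊕0 = 1
Overall=1, syndrome position=6 → single-bit error at position 6.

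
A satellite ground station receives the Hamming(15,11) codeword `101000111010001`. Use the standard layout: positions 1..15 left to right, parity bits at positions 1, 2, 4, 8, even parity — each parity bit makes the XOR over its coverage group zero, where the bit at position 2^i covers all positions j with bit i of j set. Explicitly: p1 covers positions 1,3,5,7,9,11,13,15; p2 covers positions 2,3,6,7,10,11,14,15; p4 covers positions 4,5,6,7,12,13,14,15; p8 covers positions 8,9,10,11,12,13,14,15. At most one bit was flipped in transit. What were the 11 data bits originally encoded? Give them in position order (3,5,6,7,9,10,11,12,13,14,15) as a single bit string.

s1: b1⊕b3⊕b5⊕b7⊕b9⊕b11⊕b13⊕b15 = 1⊕1⊕0⊕1⊕1⊕1⊕0⊕1 = 0
s2: b2⊕b3⊕b6⊕b7⊕b10⊕b11⊕b14⊕b15 = 0⊕1⊕0⊕1⊕0⊕1⊕0⊕1 = 0
s4: b4⊕b5⊕b6⊕b7⊕b12⊕b13⊕b14⊕b15 = 0⊕0⊕0⊕1⊕0⊕0⊕0⊕1 = 0
s8: b8⊕b9⊕b10⊕b11⊕b12⊕b13⊕b14⊕b15 = 1⊕1⊕0⊕1⊕0⊕0⊕0⊕1 = 0
Syndrome (s8...s1) = 0000 → position 0 (no error).
No correction needed.
Data bits at positions 3,5,6,7,9,10,11,12,13,14,15: 10011010001

10011010001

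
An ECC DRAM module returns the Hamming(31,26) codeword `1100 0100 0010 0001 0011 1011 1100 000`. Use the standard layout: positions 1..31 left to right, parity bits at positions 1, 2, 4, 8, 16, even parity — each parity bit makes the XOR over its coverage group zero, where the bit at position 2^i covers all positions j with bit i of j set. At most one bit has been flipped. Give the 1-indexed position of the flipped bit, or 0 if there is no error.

0

s1: b1⊕b3⊕b5⊕b7⊕b9⊕b11⊕b13⊕b15⊕b17⊕b19⊕b21⊕b23⊕b25⊕b27⊕b29⊕b31 = 1⊕0⊕0⊕0⊕0⊕1⊕0⊕0⊕0⊕1⊕1⊕1⊕1⊕0⊕0⊕0 = 0
s2: b2⊕b3⊕b6⊕b7⊕b10⊕b11⊕b14⊕b15⊕b18⊕b19⊕b22⊕b23⊕b26⊕b27⊕b30⊕b31 = 1⊕0⊕1⊕0⊕0⊕1⊕0⊕0⊕0⊕1⊕0⊕1⊕1⊕0⊕0⊕0 = 0
s4: b4⊕b5⊕b6⊕b7⊕b12⊕b13⊕b14⊕b15⊕b20⊕b21⊕b22⊕b23⊕b28⊕b29⊕b30⊕b31 = 0⊕0⊕1⊕0⊕0⊕0⊕0⊕0⊕1⊕1⊕0⊕1⊕0⊕0⊕0⊕0 = 0
s8: b8⊕b9⊕b10⊕b11⊕b12⊕b13⊕b14⊕b15⊕b24⊕b25⊕b26⊕b27⊕b28⊕b29⊕b30⊕b31 = 0⊕0⊕0⊕1⊕0⊕0⊕0⊕0⊕1⊕1⊕1⊕0⊕0⊕0⊕0⊕0 = 0
s16: b16⊕b17⊕b18⊕b19⊕b20⊕b21⊕b22⊕b23⊕b24⊕b25⊕b26⊕b27⊕b28⊕b29⊕b30⊕b31 = 1⊕0⊕0⊕1⊕1⊕1⊕0⊕1⊕1⊕1⊕1⊕0⊕0⊕0⊕0⊕0 = 0
Syndrome (s16...s1) = 00000 → position 0 (no error).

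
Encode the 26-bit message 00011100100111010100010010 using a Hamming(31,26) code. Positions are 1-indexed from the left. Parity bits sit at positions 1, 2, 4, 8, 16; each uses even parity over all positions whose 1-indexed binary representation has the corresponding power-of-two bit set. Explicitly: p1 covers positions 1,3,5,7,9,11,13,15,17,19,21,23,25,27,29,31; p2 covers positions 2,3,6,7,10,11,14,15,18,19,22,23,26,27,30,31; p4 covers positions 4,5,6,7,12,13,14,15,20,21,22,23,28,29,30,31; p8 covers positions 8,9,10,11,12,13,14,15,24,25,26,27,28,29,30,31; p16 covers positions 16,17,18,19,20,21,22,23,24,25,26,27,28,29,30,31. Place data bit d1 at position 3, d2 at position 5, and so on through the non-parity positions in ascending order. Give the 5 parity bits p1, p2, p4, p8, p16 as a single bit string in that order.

Place data bits at non-power-of-two positions: b3=0, b5=0, b6=0, b7=1, b9=1, b10=1, b11=0, b12=0, b13=1, b14=0, b15=0, b17=1, b18=1, b19=1, b20=0, b21=1, b22=0, b23=1, b24=0, b25=0, b26=0, b27=1, b28=0, b29=0, b30=1, b31=0.
p1 = XOR of data positions {3,5,7,9,11,13,15,17,19,21,23,25,27,29,31} = 0⊕0⊕1⊕1⊕0⊕1⊕0⊕1⊕1⊕1⊕1⊕0⊕1⊕0⊕0 = 0
p2 = XOR of data positions {3,6,7,10,11,14,15,18,19,22,23,26,27,30,31} = 0⊕0⊕1⊕1⊕0⊕0⊕0⊕1⊕1⊕0⊕1⊕0⊕1⊕1⊕0 = 1
p4 = XOR of data positions {5,6,7,12,13,14,15,20,21,22,23,28,29,30,31} = 0⊕0⊕1⊕0⊕1⊕0⊕0⊕0⊕1⊕0⊕1⊕0⊕0⊕1⊕0 = 1
p8 = XOR of data positions {9,10,11,12,13,14,15,24,25,26,27,28,29,30,31} = 1⊕1⊕0⊕0⊕1⊕0⊕0⊕0⊕0⊕0⊕1⊕0⊕0⊕1⊕0 = 1
p16 = XOR of data positions {17,18,19,20,21,22,23,24,25,26,27,28,29,30,31} = 1⊕1⊕1⊕0⊕1⊕0⊕1⊕0⊕0⊕0⊕1⊕0⊕0⊕1⊕0 = 1
Parity bits p1,p2,p4,p8,p16 = 01111

01111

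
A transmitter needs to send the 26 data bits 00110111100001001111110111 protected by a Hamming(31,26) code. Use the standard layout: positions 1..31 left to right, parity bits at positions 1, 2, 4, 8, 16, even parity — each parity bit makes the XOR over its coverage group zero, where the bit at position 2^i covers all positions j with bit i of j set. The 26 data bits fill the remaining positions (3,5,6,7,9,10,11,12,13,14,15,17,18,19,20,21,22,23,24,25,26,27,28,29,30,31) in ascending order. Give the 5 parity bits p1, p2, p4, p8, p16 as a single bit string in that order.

11110

Place data bits at non-power-of-two positions: b3=0, b5=0, b6=1, b7=1, b9=0, b10=1, b11=1, b12=1, b13=1, b14=0, b15=0, b17=0, b18=0, b19=1, b20=0, b21=0, b22=1, b23=1, b24=1, b25=1, b26=1, b27=1, b28=0, b29=1, b30=1, b31=1.
p1 = XOR of data positions {3,5,7,9,11,13,15,17,19,21,23,25,27,29,31} = 0⊕0⊕1⊕0⊕1⊕1⊕0⊕0⊕1⊕0⊕1⊕1⊕1⊕1⊕1 = 1
p2 = XOR of data positions {3,6,7,10,11,14,15,18,19,22,23,26,27,30,31} = 0⊕1⊕1⊕1⊕1⊕0⊕0⊕0⊕1⊕1⊕1⊕1⊕1⊕1⊕1 = 1
p4 = XOR of data positions {5,6,7,12,13,14,15,20,21,22,23,28,29,30,31} = 0⊕1⊕1⊕1⊕1⊕0⊕0⊕0⊕0⊕1⊕1⊕0⊕1⊕1⊕1 = 1
p8 = XOR of data positions {9,10,11,12,13,14,15,24,25,26,27,28,29,30,31} = 0⊕1⊕1⊕1⊕1⊕0⊕0⊕1⊕1⊕1⊕1⊕0⊕1⊕1⊕1 = 1
p16 = XOR of data positions {17,18,19,20,21,22,23,24,25,26,27,28,29,30,31} = 0⊕0⊕1⊕0⊕0⊕1⊕1⊕1⊕1⊕1⊕1⊕0⊕1⊕1⊕1 = 0
Parity bits p1,p2,p4,p8,p16 = 11110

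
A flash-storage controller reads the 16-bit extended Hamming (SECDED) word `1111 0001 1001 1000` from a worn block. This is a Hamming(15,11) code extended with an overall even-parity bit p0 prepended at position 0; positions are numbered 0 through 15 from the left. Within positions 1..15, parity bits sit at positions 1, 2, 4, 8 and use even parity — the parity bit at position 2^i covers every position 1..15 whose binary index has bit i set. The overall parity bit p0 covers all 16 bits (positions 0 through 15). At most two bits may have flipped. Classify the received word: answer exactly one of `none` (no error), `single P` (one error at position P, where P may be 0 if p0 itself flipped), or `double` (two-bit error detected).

double

s1: b1⊕b3⊕b5⊕b7⊕b9⊕b11⊕b13⊕b15 = 1⊕1⊕0⊕1⊕0⊕1⊕0⊕0 = 0
s2: b2⊕b3⊕b6⊕b7⊕b10⊕b11⊕b14⊕b15 = 1⊕1⊕0⊕1⊕0⊕1⊕0⊕0 = 0
s4: b4⊕b5⊕b6⊕b7⊕b12⊕b13⊕b14⊕b15 = 0⊕0⊕0⊕1⊕1⊕0⊕0⊕0 = 0
s8: b8⊕b9⊕b10⊕b11⊕b12⊕b13⊕b14⊕b15 = 1⊕0⊕0⊕1⊕1⊕0⊕0⊕0 = 1
Syndrome (s8...s1) = 1000 → position 8.
Overall parity (XOR of all 16 bits, including p0): 1⊕1⊕1⊕1⊕0⊕0⊕0⊕1⊕1⊕0⊕0⊕1⊕1⊕0⊕0⊕0 = 0
Overall=0, syndrome position=8 → double-bit error detected (uncorrectable).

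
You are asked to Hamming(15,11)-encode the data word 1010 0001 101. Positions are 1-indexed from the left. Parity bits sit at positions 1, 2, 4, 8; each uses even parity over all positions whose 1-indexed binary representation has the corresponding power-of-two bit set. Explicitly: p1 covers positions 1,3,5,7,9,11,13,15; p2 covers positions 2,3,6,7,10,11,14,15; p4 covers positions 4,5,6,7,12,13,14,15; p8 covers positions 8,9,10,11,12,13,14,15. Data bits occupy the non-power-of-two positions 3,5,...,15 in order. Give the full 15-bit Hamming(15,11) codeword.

Place data bits at non-power-of-two positions: b3=1, b5=0, b6=1, b7=0, b9=0, b10=0, b11=0, b12=1, b13=1, b14=0, b15=1.
p1 = XOR of data positions {3,5,7,9,11,13,15} = 1⊕0⊕0⊕0⊕0⊕1⊕1 = 1
p2 = XOR of data positions {3,6,7,10,11,14,15} = 1⊕1⊕0⊕0⊕0⊕0⊕1 = 1
p4 = XOR of data positions {5,6,7,12,13,14,15} = 0⊕1⊕0⊕1⊕1⊕0⊕1 = 0
p8 = XOR of data positions {9,10,11,12,13,14,15} = 0⊕0⊕0⊕1⊕1⊕0⊕1 = 1
Codeword b1..b15 = 111001010001101

111001010001101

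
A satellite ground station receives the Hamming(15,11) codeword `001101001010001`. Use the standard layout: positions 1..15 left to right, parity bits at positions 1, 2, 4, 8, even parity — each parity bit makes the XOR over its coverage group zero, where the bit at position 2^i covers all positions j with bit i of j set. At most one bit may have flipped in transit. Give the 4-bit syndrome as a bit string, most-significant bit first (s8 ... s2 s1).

1100

s1: b1⊕b3⊕b5⊕b7⊕b9⊕b11⊕b13⊕b15 = 0⊕1⊕0⊕0⊕1⊕1⊕0⊕1 = 0
s2: b2⊕b3⊕b6⊕b7⊕b10⊕b11⊕b14⊕b15 = 0⊕1⊕1⊕0⊕0⊕1⊕0⊕1 = 0
s4: b4⊕b5⊕b6⊕b7⊕b12⊕b13⊕b14⊕b15 = 1⊕0⊕1⊕0⊕0⊕0⊕0⊕1 = 1
s8: b8⊕b9⊕b10⊕b11⊕b12⊕b13⊕b14⊕b15 = 0⊕1⊕0⊕1⊕0⊕0⊕0⊕1 = 1
Syndrome (s8...s1) = 1100 → position 12.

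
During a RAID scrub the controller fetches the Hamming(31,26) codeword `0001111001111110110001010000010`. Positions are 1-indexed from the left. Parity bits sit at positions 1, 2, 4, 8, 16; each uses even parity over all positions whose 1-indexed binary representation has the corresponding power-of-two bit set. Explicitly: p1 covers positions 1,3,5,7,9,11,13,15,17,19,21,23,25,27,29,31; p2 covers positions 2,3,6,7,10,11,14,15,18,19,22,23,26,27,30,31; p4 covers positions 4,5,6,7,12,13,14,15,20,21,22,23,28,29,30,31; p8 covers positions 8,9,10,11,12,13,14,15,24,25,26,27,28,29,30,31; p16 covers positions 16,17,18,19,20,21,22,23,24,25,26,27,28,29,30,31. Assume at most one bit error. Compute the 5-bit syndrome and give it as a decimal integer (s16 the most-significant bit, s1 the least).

s1: b1⊕b3⊕b5⊕b7⊕b9⊕b11⊕b13⊕b15⊕b17⊕b19⊕b21⊕b23⊕b25⊕b27⊕b29⊕b31 = 0⊕0⊕1⊕1⊕0⊕1⊕1⊕1⊕1⊕0⊕0⊕0⊕0⊕0⊕0⊕0 = 0
s2: b2⊕b3⊕b6⊕b7⊕b10⊕b11⊕b14⊕b15⊕b18⊕b19⊕b22⊕b23⊕b26⊕b27⊕b30⊕b31 = 0⊕0⊕1⊕1⊕1⊕1⊕1⊕1⊕1⊕0⊕1⊕0⊕0⊕0⊕1⊕0 = 1
s4: b4⊕b5⊕b6⊕b7⊕b12⊕b13⊕b14⊕b15⊕b20⊕b21⊕b22⊕b23⊕b28⊕b29⊕b30⊕b31 = 1⊕1⊕1⊕1⊕1⊕1⊕1⊕1⊕0⊕0⊕1⊕0⊕0⊕0⊕1⊕0 = 0
s8: b8⊕b9⊕b10⊕b11⊕b12⊕b13⊕b14⊕b15⊕b24⊕b25⊕b26⊕b27⊕b28⊕b29⊕b30⊕b31 = 0⊕0⊕1⊕1⊕1⊕1⊕1⊕1⊕1⊕0⊕0⊕0⊕0⊕0⊕1⊕0 = 0
s16: b16⊕b17⊕b18⊕b19⊕b20⊕b21⊕b22⊕b23⊕b24⊕b25⊕b26⊕b27⊕b28⊕b29⊕b30⊕b31 = 0⊕1⊕1⊕0⊕0⊕0⊕1⊕0⊕1⊕0⊕0⊕0⊕0⊕0⊕1⊕0 = 1
Syndrome (s16...s1) = 10010 → position 18.

18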